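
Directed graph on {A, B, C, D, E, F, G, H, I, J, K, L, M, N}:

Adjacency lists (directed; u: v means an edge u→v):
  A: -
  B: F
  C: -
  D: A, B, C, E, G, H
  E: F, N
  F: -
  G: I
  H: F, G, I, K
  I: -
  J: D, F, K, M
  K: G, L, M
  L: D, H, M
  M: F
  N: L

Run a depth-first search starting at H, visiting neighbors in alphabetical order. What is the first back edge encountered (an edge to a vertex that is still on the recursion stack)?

DFS from H (visiting neighbors in alphabetical order); mark gray on enter, black on exit:
H gray
  F gray
  F black
  G gray
    I gray
    I black
  G black
  H→I: I black — skip
  K gray
    K→G: G black — skip
    L gray
      D gray
        A gray
        A black
        B gray
          B→F: F black — skip
        B black
        C gray
        C black
        E gray
          E→F: F black — skip
          N gray
            N→L: L is gray → back edge
First back edge: N → L.

N→L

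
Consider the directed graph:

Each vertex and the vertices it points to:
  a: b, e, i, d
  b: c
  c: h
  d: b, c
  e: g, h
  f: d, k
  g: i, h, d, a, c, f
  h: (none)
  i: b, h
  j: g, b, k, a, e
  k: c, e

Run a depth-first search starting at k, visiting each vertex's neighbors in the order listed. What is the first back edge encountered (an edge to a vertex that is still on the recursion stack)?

DFS from k (visiting each vertex's neighbors in the order listed); mark gray on enter, black on exit:
k gray
  c gray
    h gray
    h black
  c black
  e gray
    g gray
      i gray
        b gray
          b→c: c black — skip
        b black
        i→h: h black — skip
      i black
      g→h: h black — skip
      d gray
        d→b: b black — skip
        d→c: c black — skip
      d black
      a gray
        a→b: b black — skip
        a→e: e is gray → back edge
First back edge: a → e.

a->e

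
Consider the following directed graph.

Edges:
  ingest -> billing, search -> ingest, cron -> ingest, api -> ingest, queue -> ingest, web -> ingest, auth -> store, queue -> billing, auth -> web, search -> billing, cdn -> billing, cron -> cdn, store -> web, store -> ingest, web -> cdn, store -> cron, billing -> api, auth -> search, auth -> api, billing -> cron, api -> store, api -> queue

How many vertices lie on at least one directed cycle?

8

A vertex is on a directed cycle iff it belongs to a strongly connected component of size ≥ 2 (or has a self-loop).
The vertices on cycles are {api, cdn, web, cron, queue, store, ingest, billing} — 8 in total.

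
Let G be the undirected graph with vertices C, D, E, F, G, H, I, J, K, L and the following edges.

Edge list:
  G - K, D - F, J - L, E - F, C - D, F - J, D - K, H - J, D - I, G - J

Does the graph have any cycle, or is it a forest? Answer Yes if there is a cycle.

Yes

DFS, tracking each vertex's parent; an edge to a visited non-parent vertex closes a cycle.
Start from E:
visit E (parent –)
  visit F (parent E)
    visit J (parent F)
      visit L (parent J)
        L–J: parent, skip
      visit G (parent J)
        G–J: parent, skip
        visit K (parent G)
          visit D (parent K)
            visit C (parent D)
              C–D: parent, skip
            D–F: F visited and ≠ parent → cycle
Cycle: F – J – G – K – D – F.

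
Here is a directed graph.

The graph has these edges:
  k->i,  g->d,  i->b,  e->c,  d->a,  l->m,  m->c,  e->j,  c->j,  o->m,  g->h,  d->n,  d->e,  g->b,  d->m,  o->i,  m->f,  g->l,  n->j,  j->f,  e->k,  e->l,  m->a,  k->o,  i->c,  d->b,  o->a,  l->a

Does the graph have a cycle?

DFS with white/gray/black marking, starting from j:
j gray
  f gray
  f black
j black
a gray
a black
b gray
b black
c gray
  c→j: j black — skip
c black
d gray
  n gray
    n→j: j black — skip
  n black
  d→b: b black — skip
  m gray
    m→c: c black — skip
    m→f: f black — skip
    m→a: a black — skip
  m black
  d→a: a black — skip
  e gray
    e→c: c black — skip
    e→j: j black — skip
    k gray
      i gray
        i→c: c black — skip
        i→b: b black — skip
      i black
      o gray
        o→m: m black — skip
        o→a: a black — skip
        o→i: i black — skip
      o black
    k black
    l gray
      l→m: m black — skip
      l→a: a black — skip
    l black
  e black
d black
g gray
  g→d: d black — skip
  h gray
  h black
  g→b: b black — skip
  g→l: l black — skip
g black
Every edge goes to a white or black vertex — no back edge, so the graph is acyclic.

No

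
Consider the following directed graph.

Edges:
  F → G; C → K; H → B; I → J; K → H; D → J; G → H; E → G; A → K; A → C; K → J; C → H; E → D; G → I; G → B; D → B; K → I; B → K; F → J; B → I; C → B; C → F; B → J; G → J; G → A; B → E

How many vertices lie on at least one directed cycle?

A vertex is on a directed cycle iff it belongs to a strongly connected component of size ≥ 2 (or has a self-loop).
The vertices on cycles are {A, B, C, D, E, F, G, H, K} — 9 in total.

9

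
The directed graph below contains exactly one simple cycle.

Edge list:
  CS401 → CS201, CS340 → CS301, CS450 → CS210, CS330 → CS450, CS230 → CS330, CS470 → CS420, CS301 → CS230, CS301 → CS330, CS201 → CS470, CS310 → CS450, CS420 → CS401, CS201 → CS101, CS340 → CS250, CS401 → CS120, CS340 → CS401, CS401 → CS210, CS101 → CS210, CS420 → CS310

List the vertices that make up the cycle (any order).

DFS with gray/black marking from CS401:
CS401 gray
  CS210 gray
  CS210 black
  CS120 gray
  CS120 black
  CS201 gray
    CS101 gray
      CS101→CS210: CS210 black — skip
    CS101 black
    CS470 gray
      CS420 gray
        CS310 gray
          CS450 gray
            CS450→CS210: CS210 black — skip
          CS450 black
        CS310 black
        CS420→CS401: CS401 is gray → back edge
Back edge closes the cycle CS401 → CS201 → CS470 → CS420 → CS401; its vertices are {CS201, CS401, CS420, CS470}.

CS201, CS401, CS420, CS470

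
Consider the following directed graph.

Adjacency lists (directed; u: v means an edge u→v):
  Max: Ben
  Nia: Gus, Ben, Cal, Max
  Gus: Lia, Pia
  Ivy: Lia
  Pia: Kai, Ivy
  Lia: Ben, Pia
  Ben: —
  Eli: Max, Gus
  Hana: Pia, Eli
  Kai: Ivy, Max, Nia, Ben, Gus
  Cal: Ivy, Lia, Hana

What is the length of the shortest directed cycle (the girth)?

3

For each vertex v, BFS finds the shortest path from v back to v.
The shortest such closed walk is Pia → Ivy → Lia → Pia, length 3.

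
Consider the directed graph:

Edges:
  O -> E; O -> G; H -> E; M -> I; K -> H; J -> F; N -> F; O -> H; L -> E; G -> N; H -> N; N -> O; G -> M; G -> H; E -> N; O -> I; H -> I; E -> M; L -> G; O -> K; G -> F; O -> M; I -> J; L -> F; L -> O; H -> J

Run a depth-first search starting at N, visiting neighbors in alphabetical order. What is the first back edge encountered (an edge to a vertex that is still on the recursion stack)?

E→N

DFS from N (visiting neighbors in alphabetical order); mark gray on enter, black on exit:
N gray
  F gray
  F black
  O gray
    E gray
      M gray
        I gray
          J gray
            J→F: F black — skip
          J black
        I black
      M black
      E→N: N is gray → back edge
First back edge: E → N.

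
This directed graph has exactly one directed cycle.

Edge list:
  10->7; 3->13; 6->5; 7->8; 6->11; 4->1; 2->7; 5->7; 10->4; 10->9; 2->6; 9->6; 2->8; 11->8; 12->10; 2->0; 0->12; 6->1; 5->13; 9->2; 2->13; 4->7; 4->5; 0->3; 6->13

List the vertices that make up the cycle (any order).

0, 2, 9, 10, 12

DFS with gray/black marking from 10:
10 gray
  7 gray
    8 gray
    8 black
  7 black
  9 gray
    2 gray
      13 gray
      13 black
      0 gray
        12 gray
          12→10: 10 is gray → back edge
Back edge closes the cycle 10 → 9 → 2 → 0 → 12 → 10; its vertices are {0, 2, 9, 10, 12}.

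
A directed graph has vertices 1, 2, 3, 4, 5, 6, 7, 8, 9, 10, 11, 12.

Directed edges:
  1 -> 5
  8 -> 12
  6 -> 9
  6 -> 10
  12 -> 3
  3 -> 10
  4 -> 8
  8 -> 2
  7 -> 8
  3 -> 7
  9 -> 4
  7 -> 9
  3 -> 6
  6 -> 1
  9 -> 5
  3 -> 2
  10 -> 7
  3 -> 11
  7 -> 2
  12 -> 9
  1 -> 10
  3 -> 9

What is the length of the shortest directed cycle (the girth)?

For each vertex v, BFS finds the shortest path from v back to v.
The shortest such closed walk is 3 → 7 → 8 → 12 → 3, length 4.

4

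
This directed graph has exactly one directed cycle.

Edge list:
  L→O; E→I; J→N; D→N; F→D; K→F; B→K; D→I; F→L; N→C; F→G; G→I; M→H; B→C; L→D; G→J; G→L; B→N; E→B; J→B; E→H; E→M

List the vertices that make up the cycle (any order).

DFS with gray/black marking from B:
B gray
  C gray
  C black
  K gray
    F gray
      G gray
        I gray
        I black
        L gray
          D gray
            N gray
              N→C: C black — skip
            N black
            D→I: I black — skip
          D black
          O gray
          O black
        L black
        J gray
          J→N: N black — skip
          J→B: B is gray → back edge
Back edge closes the cycle B → K → F → G → J → B; its vertices are {B, F, G, J, K}.

B, F, G, J, K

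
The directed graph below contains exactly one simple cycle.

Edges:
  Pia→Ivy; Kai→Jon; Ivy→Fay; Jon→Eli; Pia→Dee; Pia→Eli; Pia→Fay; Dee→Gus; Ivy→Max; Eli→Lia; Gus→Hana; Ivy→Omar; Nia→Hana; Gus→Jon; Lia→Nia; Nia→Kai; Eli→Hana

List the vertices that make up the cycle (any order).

Eli, Jon, Kai, Lia, Nia

DFS with gray/black marking from Eli:
Eli gray
  Hana gray
  Hana black
  Lia gray
    Nia gray
      Kai gray
        Jon gray
          Jon→Eli: Eli is gray → back edge
Back edge closes the cycle Eli → Lia → Nia → Kai → Jon → Eli; its vertices are {Eli, Jon, Kai, Lia, Nia}.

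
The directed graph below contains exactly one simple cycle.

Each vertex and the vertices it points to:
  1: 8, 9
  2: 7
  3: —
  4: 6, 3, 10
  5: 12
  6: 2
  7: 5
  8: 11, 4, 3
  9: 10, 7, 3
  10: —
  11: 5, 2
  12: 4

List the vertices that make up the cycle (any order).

2, 4, 5, 6, 7, 12

DFS with gray/black marking from 4:
4 gray
  6 gray
    2 gray
      7 gray
        5 gray
          12 gray
            12→4: 4 is gray → back edge
Back edge closes the cycle 4 → 6 → 2 → 7 → 5 → 12 → 4; its vertices are {2, 4, 5, 6, 7, 12}.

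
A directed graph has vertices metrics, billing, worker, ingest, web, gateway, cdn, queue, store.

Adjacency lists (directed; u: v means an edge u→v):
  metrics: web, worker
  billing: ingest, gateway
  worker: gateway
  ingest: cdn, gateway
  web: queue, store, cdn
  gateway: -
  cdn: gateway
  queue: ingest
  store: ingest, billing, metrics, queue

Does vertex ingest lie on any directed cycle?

No

ingest lies on a cycle iff there is a path from ingest back to itself.
Exploring from ingest, it never reaches itself; equivalently, its strongly connected component is a singleton.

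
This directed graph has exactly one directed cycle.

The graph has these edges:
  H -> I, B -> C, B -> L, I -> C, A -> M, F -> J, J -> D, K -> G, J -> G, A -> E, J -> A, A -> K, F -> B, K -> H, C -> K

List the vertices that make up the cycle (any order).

C, H, I, K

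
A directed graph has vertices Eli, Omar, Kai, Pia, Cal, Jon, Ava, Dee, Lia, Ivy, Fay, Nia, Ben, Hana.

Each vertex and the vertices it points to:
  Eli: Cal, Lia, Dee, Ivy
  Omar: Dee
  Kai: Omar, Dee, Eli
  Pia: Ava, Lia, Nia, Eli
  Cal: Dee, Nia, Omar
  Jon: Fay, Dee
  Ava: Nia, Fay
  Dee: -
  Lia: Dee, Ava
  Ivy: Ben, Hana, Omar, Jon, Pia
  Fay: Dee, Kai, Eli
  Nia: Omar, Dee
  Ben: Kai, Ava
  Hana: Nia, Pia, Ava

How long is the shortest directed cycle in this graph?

For each vertex v, BFS finds the shortest path from v back to v.
The shortest such closed walk is Ivy → Pia → Eli → Ivy, length 3.

3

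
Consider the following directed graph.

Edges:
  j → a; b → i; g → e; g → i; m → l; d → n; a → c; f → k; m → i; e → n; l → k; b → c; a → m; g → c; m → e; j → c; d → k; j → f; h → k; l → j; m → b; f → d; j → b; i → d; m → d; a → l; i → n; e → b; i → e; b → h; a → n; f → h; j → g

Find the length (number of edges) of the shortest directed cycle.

For each vertex v, BFS finds the shortest path from v back to v.
The shortest such closed walk is j → a → l → j, length 3.

3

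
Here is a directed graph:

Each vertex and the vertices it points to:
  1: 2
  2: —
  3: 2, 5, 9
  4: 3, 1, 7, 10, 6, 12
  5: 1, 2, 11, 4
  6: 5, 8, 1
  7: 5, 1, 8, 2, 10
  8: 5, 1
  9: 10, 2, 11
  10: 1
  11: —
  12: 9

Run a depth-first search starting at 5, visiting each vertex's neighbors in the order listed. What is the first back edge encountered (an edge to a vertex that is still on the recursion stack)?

3->5

DFS from 5 (visiting each vertex's neighbors in the order listed); mark gray on enter, black on exit:
5 gray
  1 gray
    2 gray
    2 black
  1 black
  5→2: 2 black — skip
  11 gray
  11 black
  4 gray
    3 gray
      3→2: 2 black — skip
      3→5: 5 is gray → back edge
First back edge: 3 → 5.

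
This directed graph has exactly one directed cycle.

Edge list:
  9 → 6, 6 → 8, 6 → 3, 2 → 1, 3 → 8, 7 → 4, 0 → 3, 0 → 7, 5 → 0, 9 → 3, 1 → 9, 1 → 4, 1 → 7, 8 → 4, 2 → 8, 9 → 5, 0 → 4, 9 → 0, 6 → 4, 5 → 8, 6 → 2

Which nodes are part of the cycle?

DFS with gray/black marking from 9:
9 gray
  5 gray
    0 gray
      7 gray
        4 gray
        4 black
      7 black
      3 gray
        8 gray
          8→4: 4 black — skip
        8 black
      3 black
      0→4: 4 black — skip
    0 black
    5→8: 8 black — skip
  5 black
  9→3: 3 black — skip
  6 gray
    6→3: 3 black — skip
    6→4: 4 black — skip
    6→8: 8 black — skip
    2 gray
      1 gray
        1→7: 7 black — skip
        1→4: 4 black — skip
        1→9: 9 is gray → back edge
Back edge closes the cycle 9 → 6 → 2 → 1 → 9; its vertices are {1, 2, 6, 9}.

1, 2, 6, 9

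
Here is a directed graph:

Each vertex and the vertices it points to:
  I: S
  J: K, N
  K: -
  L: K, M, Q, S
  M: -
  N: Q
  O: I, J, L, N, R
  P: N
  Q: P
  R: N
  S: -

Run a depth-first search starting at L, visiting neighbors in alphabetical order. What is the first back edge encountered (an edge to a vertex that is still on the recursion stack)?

N->Q

DFS from L (visiting neighbors in alphabetical order); mark gray on enter, black on exit:
L gray
  K gray
  K black
  M gray
  M black
  Q gray
    P gray
      N gray
        N→Q: Q is gray → back edge
First back edge: N → Q.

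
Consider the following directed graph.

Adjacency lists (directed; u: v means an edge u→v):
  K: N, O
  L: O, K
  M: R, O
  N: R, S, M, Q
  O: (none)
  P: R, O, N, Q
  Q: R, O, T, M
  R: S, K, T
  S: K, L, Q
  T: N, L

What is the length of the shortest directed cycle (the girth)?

3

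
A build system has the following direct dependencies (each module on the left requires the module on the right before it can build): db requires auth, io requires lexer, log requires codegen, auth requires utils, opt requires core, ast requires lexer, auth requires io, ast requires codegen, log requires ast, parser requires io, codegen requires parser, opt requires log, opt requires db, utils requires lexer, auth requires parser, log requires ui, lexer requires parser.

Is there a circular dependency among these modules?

Yes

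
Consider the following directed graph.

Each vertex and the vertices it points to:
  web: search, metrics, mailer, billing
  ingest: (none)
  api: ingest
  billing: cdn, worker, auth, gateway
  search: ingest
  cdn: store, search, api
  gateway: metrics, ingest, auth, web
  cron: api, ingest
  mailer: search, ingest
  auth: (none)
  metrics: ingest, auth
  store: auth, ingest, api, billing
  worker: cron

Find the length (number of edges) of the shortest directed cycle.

3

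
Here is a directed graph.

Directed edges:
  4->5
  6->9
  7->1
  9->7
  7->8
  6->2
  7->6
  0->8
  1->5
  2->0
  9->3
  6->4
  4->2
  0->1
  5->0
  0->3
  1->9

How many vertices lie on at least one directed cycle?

A vertex is on a directed cycle iff it belongs to a strongly connected component of size ≥ 2 (or has a self-loop).
The vertices on cycles are {0, 1, 2, 4, 5, 6, 7, 9} — 8 in total.

8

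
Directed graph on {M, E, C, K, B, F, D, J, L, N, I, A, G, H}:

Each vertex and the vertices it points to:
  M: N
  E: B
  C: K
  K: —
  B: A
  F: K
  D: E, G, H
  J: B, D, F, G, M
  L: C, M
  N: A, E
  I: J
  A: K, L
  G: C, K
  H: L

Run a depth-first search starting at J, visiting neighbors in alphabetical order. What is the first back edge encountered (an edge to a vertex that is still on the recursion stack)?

N→A

DFS from J (visiting neighbors in alphabetical order); mark gray on enter, black on exit:
J gray
  B gray
    A gray
      K gray
      K black
      L gray
        C gray
          C→K: K black — skip
        C black
        M gray
          N gray
            N→A: A is gray → back edge
First back edge: N → A.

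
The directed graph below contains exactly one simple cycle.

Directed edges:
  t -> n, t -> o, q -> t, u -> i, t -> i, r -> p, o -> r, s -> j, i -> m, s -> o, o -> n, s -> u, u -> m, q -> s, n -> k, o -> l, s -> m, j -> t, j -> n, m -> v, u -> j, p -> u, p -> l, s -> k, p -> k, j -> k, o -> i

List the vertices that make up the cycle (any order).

DFS with gray/black marking from t:
t gray
  i gray
    m gray
      v gray
      v black
    m black
  i black
  n gray
    k gray
    k black
  n black
  o gray
    o→i: i black — skip
    r gray
      p gray
        u gray
          u→i: i black — skip
          j gray
            j→k: k black — skip
            j→t: t is gray → back edge
Back edge closes the cycle t → o → r → p → u → j → t; its vertices are {j, o, p, r, t, u}.

j, o, p, r, t, u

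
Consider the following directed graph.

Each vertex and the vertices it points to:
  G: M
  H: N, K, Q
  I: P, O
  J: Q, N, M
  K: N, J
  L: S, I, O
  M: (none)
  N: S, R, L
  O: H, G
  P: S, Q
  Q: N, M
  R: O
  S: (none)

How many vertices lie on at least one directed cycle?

10

A vertex is on a directed cycle iff it belongs to a strongly connected component of size ≥ 2 (or has a self-loop).
The vertices on cycles are {H, I, J, K, L, N, O, P, Q, R} — 10 in total.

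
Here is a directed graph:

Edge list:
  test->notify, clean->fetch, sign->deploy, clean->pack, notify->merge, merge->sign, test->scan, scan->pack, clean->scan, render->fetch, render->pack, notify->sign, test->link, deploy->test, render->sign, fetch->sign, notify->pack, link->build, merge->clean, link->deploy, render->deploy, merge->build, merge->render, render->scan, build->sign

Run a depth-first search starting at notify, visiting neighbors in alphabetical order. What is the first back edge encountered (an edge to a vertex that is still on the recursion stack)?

DFS from notify (visiting neighbors in alphabetical order); mark gray on enter, black on exit:
notify gray
  merge gray
    build gray
      sign gray
        deploy gray
          test gray
            link gray
              link→build: build is gray → back edge
First back edge: link → build.

link->build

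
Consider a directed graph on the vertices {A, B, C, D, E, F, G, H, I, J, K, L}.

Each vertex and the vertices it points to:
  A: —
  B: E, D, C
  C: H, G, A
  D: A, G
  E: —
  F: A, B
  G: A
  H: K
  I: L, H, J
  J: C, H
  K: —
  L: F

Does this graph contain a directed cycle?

No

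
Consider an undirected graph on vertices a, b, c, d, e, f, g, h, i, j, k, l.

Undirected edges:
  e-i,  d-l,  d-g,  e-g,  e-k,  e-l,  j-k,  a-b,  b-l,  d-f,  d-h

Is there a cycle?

Yes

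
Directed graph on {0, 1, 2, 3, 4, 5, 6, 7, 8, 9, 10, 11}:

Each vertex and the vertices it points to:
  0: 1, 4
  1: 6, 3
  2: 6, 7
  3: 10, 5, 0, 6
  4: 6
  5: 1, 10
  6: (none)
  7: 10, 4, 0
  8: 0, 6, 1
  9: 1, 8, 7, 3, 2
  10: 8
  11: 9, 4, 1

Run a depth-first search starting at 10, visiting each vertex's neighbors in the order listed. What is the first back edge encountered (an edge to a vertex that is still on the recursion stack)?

3->10

DFS from 10 (visiting each vertex's neighbors in the order listed); mark gray on enter, black on exit:
10 gray
  8 gray
    0 gray
      1 gray
        6 gray
        6 black
        3 gray
          3→10: 10 is gray → back edge
First back edge: 3 → 10.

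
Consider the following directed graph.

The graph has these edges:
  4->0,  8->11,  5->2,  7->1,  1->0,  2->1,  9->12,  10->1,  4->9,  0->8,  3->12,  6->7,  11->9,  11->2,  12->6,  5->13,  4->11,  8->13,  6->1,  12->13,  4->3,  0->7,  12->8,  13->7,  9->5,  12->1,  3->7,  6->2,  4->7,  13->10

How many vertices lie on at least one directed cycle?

12

A vertex is on a directed cycle iff it belongs to a strongly connected component of size ≥ 2 (or has a self-loop).
The vertices on cycles are {0, 1, 2, 5, 6, 7, 8, 9, 10, 11, 12, 13} — 12 in total.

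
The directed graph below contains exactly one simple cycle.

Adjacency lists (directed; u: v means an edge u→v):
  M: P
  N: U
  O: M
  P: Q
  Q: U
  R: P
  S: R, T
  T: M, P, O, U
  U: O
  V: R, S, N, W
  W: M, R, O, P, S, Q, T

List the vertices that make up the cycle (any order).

M, O, P, Q, U

DFS with gray/black marking from M:
M gray
  P gray
    Q gray
      U gray
        O gray
          O→M: M is gray → back edge
Back edge closes the cycle M → P → Q → U → O → M; its vertices are {M, O, P, Q, U}.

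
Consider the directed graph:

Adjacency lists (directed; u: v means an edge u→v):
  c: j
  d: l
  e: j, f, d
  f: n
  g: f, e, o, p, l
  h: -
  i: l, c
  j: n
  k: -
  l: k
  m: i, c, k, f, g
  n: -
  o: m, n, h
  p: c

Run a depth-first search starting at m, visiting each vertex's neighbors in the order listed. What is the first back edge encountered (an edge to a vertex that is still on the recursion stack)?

DFS from m (visiting each vertex's neighbors in the order listed); mark gray on enter, black on exit:
m gray
  i gray
    l gray
      k gray
      k black
    l black
    c gray
      j gray
        n gray
        n black
      j black
    c black
  i black
  m→c: c black — skip
  m→k: k black — skip
  f gray
    f→n: n black — skip
  f black
  g gray
    g→f: f black — skip
    e gray
      e→j: j black — skip
      e→f: f black — skip
      d gray
        d→l: l black — skip
      d black
    e black
    o gray
      o→m: m is gray → back edge
First back edge: o → m.

o→m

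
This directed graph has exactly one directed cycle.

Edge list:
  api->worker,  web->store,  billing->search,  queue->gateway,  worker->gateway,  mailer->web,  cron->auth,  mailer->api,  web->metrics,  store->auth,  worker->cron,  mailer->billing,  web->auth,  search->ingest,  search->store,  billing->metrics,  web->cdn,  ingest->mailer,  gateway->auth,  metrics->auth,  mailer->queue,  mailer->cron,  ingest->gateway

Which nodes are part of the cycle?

DFS with gray/black marking from mailer:
mailer gray
  cron gray
    auth gray
    auth black
  cron black
  api gray
    worker gray
      worker→cron: cron black — skip
      gateway gray
        gateway→auth: auth black — skip
      gateway black
    worker black
  api black
  queue gray
    queue→gateway: gateway black — skip
  queue black
  billing gray
    search gray
      store gray
        store→auth: auth black — skip
      store black
      ingest gray
        ingest→gateway: gateway black — skip
        ingest→mailer: mailer is gray → back edge
Back edge closes the cycle mailer → billing → search → ingest → mailer; its vertices are {ingest, mailer, search, billing}.

ingest, mailer, search, billing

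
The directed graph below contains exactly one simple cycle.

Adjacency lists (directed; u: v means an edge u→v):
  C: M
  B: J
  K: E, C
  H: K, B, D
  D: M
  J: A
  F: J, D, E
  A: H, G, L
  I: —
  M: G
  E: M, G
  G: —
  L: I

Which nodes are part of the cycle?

DFS with gray/black marking from J:
J gray
  A gray
    H gray
      K gray
        E gray
          M gray
            G gray
            G black
          M black
          E→G: G black — skip
        E black
        C gray
          C→M: M black — skip
        C black
      K black
      B gray
        B→J: J is gray → back edge
Back edge closes the cycle J → A → H → B → J; its vertices are {A, B, H, J}.

A, B, H, J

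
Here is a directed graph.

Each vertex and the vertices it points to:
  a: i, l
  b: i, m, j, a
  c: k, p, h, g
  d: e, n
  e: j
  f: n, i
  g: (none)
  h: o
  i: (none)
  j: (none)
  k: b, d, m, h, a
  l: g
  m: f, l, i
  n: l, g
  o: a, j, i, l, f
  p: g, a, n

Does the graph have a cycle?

No

DFS with white/gray/black marking, starting from l:
l gray
  g gray
  g black
l black
a gray
  i gray
  i black
  a→l: l black — skip
a black
b gray
  b→i: i black — skip
  m gray
    f gray
      n gray
        n→l: l black — skip
        n→g: g black — skip
      n black
      f→i: i black — skip
    f black
    m→l: l black — skip
    m→i: i black — skip
  m black
  j gray
  j black
  b→a: a black — skip
b black
c gray
  k gray
    k→b: b black — skip
    d gray
      e gray
        e→j: j black — skip
      e black
      d→n: n black — skip
    d black
    k→m: m black — skip
    h gray
      o gray
        o→a: a black — skip
        o→j: j black — skip
        o→i: i black — skip
        o→l: l black — skip
        o→f: f black — skip
      o black
    h black
    k→a: a black — skip
  k black
  p gray
    p→g: g black — skip
    p→a: a black — skip
    p→n: n black — skip
  p black
  c→h: h black — skip
  c→g: g black — skip
c black
Every edge goes to a white or black vertex — no back edge, so the graph is acyclic.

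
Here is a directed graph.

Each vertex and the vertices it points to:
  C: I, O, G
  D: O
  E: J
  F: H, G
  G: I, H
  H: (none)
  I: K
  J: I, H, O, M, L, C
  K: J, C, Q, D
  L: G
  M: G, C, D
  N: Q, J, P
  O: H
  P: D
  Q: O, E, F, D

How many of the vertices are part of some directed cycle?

A vertex is on a directed cycle iff it belongs to a strongly connected component of size ≥ 2 (or has a self-loop).
The vertices on cycles are {C, E, F, G, I, J, K, L, M, Q} — 10 in total.

10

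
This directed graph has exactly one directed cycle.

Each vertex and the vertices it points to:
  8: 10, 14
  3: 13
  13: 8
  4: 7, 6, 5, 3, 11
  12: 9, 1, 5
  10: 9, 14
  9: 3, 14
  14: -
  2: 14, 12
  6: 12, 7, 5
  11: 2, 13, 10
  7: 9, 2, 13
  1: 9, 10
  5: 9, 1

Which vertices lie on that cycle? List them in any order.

3, 8, 9, 10, 13

DFS with gray/black marking from 3:
3 gray
  13 gray
    8 gray
      10 gray
        9 gray
          9→3: 3 is gray → back edge
Back edge closes the cycle 3 → 13 → 8 → 10 → 9 → 3; its vertices are {3, 8, 9, 10, 13}.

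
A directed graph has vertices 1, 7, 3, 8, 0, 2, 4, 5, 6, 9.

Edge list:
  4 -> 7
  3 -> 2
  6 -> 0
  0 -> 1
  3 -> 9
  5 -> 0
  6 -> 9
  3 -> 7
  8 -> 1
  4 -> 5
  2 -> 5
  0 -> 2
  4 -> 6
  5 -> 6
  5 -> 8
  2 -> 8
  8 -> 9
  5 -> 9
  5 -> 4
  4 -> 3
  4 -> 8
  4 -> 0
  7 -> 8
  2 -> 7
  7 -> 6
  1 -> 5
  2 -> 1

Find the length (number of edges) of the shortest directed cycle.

2

For each vertex v, BFS finds the shortest path from v back to v.
The shortest such closed walk is 4 → 5 → 4, length 2.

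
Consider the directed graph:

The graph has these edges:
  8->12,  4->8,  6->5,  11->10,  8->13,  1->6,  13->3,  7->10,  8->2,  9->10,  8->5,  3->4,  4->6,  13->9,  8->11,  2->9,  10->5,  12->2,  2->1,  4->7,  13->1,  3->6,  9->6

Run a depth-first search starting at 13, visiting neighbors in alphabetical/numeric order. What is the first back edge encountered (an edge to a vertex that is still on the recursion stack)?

8->13

DFS from 13 (visiting neighbors in alphabetical/numeric order); mark gray on enter, black on exit:
13 gray
  1 gray
    6 gray
      5 gray
      5 black
    6 black
  1 black
  3 gray
    4 gray
      4→6: 6 black — skip
      7 gray
        10 gray
          10→5: 5 black — skip
        10 black
      7 black
      8 gray
        2 gray
          2→1: 1 black — skip
          9 gray
            9→6: 6 black — skip
            9→10: 10 black — skip
          9 black
        2 black
        8→5: 5 black — skip
        11 gray
          11→10: 10 black — skip
        11 black
        12 gray
          12→2: 2 black — skip
        12 black
        8→13: 13 is gray → back edge
First back edge: 8 → 13.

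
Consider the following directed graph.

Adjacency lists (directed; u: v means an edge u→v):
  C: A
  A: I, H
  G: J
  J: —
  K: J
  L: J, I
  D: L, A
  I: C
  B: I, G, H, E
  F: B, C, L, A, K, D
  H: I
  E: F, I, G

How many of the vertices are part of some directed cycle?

A vertex is on a directed cycle iff it belongs to a strongly connected component of size ≥ 2 (or has a self-loop).
The vertices on cycles are {A, B, C, E, F, H, I} — 7 in total.

7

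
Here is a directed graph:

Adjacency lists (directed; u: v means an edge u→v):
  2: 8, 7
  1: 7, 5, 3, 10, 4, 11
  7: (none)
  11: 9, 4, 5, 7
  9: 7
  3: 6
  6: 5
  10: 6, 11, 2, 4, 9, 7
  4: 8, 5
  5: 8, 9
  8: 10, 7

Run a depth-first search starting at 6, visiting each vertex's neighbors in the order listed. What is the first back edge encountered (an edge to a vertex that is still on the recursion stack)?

10→6

DFS from 6 (visiting each vertex's neighbors in the order listed); mark gray on enter, black on exit:
6 gray
  5 gray
    8 gray
      10 gray
        10→6: 6 is gray → back edge
First back edge: 10 → 6.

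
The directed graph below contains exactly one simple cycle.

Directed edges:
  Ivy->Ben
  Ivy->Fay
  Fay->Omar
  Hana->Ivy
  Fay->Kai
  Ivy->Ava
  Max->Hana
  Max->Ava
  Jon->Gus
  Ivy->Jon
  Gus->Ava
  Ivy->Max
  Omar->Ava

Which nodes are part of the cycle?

DFS with gray/black marking from Ivy:
Ivy gray
  Fay gray
    Kai gray
    Kai black
    Omar gray
      Ava gray
      Ava black
    Omar black
  Fay black
  Ivy→Ava: Ava black — skip
  Jon gray
    Gus gray
      Gus→Ava: Ava black — skip
    Gus black
  Jon black
  Ben gray
  Ben black
  Max gray
    Max→Ava: Ava black — skip
    Hana gray
      Hana→Ivy: Ivy is gray → back edge
Back edge closes the cycle Ivy → Max → Hana → Ivy; its vertices are {Ivy, Max, Hana}.

Ivy, Max, Hana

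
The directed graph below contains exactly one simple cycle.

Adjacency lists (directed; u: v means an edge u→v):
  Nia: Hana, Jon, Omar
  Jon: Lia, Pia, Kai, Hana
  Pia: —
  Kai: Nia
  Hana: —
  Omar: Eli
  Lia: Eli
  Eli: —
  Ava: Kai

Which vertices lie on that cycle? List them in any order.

Jon, Kai, Nia

DFS with gray/black marking from Kai:
Kai gray
  Nia gray
    Hana gray
    Hana black
    Jon gray
      Lia gray
        Eli gray
        Eli black
      Lia black
      Pia gray
      Pia black
      Jon→Kai: Kai is gray → back edge
Back edge closes the cycle Kai → Nia → Jon → Kai; its vertices are {Jon, Kai, Nia}.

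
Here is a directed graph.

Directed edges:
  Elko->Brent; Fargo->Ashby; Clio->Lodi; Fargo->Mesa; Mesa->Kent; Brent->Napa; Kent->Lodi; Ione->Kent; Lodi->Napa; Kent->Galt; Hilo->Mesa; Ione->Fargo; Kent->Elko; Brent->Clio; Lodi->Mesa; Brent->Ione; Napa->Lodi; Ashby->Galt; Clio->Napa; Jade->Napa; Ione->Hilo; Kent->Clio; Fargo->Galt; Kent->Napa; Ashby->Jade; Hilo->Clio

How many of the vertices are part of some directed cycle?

12

A vertex is on a directed cycle iff it belongs to a strongly connected component of size ≥ 2 (or has a self-loop).
The vertices on cycles are {Clio, Elko, Hilo, Ione, Jade, Kent, Lodi, Mesa, Napa, Ashby, Brent, Fargo} — 12 in total.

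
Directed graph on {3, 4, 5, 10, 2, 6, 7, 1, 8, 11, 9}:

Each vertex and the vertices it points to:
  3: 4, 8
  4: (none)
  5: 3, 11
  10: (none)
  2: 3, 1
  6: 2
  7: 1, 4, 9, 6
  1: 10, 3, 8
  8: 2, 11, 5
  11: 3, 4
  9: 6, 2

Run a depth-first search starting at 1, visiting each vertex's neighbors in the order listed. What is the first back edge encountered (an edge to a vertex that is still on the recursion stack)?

2→3

DFS from 1 (visiting each vertex's neighbors in the order listed); mark gray on enter, black on exit:
1 gray
  10 gray
  10 black
  3 gray
    4 gray
    4 black
    8 gray
      2 gray
        2→3: 3 is gray → back edge
First back edge: 2 → 3.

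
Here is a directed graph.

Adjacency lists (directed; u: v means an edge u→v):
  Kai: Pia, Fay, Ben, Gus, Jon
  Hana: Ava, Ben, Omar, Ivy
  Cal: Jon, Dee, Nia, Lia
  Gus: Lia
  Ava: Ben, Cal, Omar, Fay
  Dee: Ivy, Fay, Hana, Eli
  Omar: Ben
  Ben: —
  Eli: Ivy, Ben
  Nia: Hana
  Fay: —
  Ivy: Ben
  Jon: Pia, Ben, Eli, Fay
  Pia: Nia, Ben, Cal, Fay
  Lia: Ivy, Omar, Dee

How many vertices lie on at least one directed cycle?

A vertex is on a directed cycle iff it belongs to a strongly connected component of size ≥ 2 (or has a self-loop).
The vertices on cycles are {Ava, Cal, Dee, Jon, Lia, Nia, Pia, Hana} — 8 in total.

8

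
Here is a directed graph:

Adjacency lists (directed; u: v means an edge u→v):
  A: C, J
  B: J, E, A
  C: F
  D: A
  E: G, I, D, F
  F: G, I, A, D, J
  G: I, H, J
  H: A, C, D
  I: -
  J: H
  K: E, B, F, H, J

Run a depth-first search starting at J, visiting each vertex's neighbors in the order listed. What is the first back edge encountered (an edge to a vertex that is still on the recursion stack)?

DFS from J (visiting each vertex's neighbors in the order listed); mark gray on enter, black on exit:
J gray
  H gray
    A gray
      C gray
        F gray
          G gray
            I gray
            I black
            G→H: H is gray → back edge
First back edge: G → H.

G→H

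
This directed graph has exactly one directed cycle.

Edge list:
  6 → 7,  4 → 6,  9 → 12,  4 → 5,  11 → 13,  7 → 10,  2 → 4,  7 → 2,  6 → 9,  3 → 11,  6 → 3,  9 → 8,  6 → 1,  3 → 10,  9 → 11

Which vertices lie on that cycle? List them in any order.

2, 4, 6, 7

DFS with gray/black marking from 4:
4 gray
  5 gray
  5 black
  6 gray
    3 gray
      11 gray
        13 gray
        13 black
      11 black
      10 gray
      10 black
    3 black
    9 gray
      9→11: 11 black — skip
      8 gray
      8 black
      12 gray
      12 black
    9 black
    1 gray
    1 black
    7 gray
      2 gray
        2→4: 4 is gray → back edge
Back edge closes the cycle 4 → 6 → 7 → 2 → 4; its vertices are {2, 4, 6, 7}.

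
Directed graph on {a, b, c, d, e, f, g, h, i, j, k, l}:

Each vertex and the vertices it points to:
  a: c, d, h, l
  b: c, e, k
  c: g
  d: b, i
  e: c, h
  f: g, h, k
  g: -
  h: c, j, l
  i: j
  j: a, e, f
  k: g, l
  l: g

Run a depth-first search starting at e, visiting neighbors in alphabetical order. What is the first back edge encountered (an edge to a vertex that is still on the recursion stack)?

b->e

DFS from e (visiting neighbors in alphabetical order); mark gray on enter, black on exit:
e gray
  c gray
    g gray
    g black
  c black
  h gray
    h→c: c black — skip
    j gray
      a gray
        a→c: c black — skip
        d gray
          b gray
            b→c: c black — skip
            b→e: e is gray → back edge
First back edge: b → e.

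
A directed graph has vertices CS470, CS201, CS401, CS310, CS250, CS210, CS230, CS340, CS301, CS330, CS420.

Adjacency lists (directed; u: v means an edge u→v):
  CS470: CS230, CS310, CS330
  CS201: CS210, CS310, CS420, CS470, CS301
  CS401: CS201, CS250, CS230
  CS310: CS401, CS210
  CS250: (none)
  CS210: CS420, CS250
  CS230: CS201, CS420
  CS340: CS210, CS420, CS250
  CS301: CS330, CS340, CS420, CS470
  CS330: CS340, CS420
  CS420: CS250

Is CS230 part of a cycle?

Yes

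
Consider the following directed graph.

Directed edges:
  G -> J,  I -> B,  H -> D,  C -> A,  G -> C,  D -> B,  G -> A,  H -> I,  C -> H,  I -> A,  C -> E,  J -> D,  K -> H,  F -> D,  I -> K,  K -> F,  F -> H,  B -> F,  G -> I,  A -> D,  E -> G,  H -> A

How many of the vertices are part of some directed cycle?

10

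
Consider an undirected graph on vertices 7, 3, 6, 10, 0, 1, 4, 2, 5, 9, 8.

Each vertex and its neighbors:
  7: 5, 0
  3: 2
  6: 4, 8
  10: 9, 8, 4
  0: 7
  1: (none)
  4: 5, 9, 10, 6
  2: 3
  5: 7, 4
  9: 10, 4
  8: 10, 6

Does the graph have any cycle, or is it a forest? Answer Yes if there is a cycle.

Yes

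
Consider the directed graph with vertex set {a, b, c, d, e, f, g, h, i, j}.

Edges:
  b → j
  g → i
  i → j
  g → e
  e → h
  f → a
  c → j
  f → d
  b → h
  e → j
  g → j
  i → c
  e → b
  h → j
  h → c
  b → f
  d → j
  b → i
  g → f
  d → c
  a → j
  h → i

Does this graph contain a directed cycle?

DFS with white/gray/black marking, starting from h:
h gray
  i gray
    j gray
    j black
    c gray
      c→j: j black — skip
    c black
  i black
  h→c: c black — skip
  h→j: j black — skip
h black
a gray
  a→j: j black — skip
a black
b gray
  b→h: h black — skip
  f gray
    d gray
      d→c: c black — skip
      d→j: j black — skip
    d black
    f→a: a black — skip
  f black
  b→i: i black — skip
  b→j: j black — skip
b black
e gray
  e→h: h black — skip
  e→j: j black — skip
  e→b: b black — skip
e black
g gray
  g→e: e black — skip
  g→j: j black — skip
  g→i: i black — skip
  g→f: f black — skip
g black
Every edge goes to a white or black vertex — no back edge, so the graph is acyclic.

No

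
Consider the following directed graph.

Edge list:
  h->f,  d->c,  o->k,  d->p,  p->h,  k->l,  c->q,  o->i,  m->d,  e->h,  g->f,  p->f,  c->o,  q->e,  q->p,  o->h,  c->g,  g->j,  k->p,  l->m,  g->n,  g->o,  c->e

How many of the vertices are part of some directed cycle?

A vertex is on a directed cycle iff it belongs to a strongly connected component of size ≥ 2 (or has a self-loop).
The vertices on cycles are {c, d, g, k, l, m, o} — 7 in total.

7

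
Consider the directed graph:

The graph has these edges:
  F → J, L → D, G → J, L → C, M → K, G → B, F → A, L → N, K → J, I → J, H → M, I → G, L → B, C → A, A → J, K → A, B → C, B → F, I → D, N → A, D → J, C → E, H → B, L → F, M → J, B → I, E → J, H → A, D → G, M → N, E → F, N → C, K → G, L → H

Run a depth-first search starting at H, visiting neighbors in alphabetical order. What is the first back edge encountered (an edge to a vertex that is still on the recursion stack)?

DFS from H (visiting neighbors in alphabetical order); mark gray on enter, black on exit:
H gray
  A gray
    J gray
    J black
  A black
  B gray
    C gray
      C→A: A black — skip
      E gray
        F gray
          F→A: A black — skip
          F→J: J black — skip
        F black
        E→J: J black — skip
      E black
    C black
    B→F: F black — skip
    I gray
      D gray
        G gray
          G→B: B is gray → back edge
First back edge: G → B.

G→B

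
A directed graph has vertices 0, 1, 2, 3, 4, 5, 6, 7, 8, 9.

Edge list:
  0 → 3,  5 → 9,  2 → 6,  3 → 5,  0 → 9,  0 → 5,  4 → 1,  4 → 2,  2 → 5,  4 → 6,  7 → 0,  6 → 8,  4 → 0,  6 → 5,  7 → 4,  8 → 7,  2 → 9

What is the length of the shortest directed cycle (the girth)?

4

For each vertex v, BFS finds the shortest path from v back to v.
The shortest such closed walk is 8 → 7 → 4 → 6 → 8, length 4.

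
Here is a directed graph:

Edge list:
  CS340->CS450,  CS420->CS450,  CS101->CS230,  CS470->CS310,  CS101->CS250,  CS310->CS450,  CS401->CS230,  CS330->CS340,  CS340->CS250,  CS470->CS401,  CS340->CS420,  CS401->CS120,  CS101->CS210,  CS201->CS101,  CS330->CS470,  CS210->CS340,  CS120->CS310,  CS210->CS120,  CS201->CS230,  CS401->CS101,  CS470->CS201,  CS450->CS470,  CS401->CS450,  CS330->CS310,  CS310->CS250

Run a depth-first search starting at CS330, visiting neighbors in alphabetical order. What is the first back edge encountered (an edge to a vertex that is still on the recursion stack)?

DFS from CS330 (visiting neighbors in alphabetical order); mark gray on enter, black on exit:
CS330 gray
  CS310 gray
    CS250 gray
    CS250 black
    CS450 gray
      CS470 gray
        CS201 gray
          CS101 gray
            CS210 gray
              CS120 gray
                CS120→CS310: CS310 is gray → back edge
First back edge: CS120 → CS310.

CS120→CS310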